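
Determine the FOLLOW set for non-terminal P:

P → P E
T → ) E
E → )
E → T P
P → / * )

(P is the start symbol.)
{ $, ')', '/' }

To compute FOLLOW(P), find every occurrence of P on a right-hand side N → α P β: add FIRST(β) \ {ε}, and if β is empty or nullable also add FOLLOW(N). Iterate to a fixed point.

P is the start symbol, so $ ∈ FOLLOW(P).
In P → P E: P is followed by E, add FIRST(E) \ {ε} = { ')' }
In E → T P: P is at the end, add FOLLOW(E)

The FOLLOW sets referred to above (computed the same way, to a fixed point):
  FOLLOW(E) = { $, ')', '/' }

Taking the union: FOLLOW(P) = { $, ')', '/' }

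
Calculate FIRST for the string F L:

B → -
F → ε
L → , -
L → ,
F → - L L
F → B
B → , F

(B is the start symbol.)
{ ',', '-' }

FIRST sets of the non-terminals involved (from the grammar, by fixed-point iteration):
  FIRST(F) = { ',', '-', ε }
  FIRST(L) = { ',' }

To compute FIRST(F L), process the symbols left to right:
Symbol F is a non-terminal. Add FIRST(F) \ {ε} = { ',', '-' }
F is nullable (ε ∈ FIRST(F)), continue to the next symbol.
Symbol L is a non-terminal. Add FIRST(L) \ {ε} = { ',' }
L is not nullable (ε ∉ FIRST(L)), so stop here.
FIRST(F L) = { ',', '-' }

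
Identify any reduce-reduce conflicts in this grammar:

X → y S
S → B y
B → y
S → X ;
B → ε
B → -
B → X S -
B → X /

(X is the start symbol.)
Yes — I7: [B → .] vs [B → y .]

Augment with X' → X and build the canonical LR(0) collection (I0 = CLOSURE({[X' → . X]}), then GOTO on every symbol after a dot until no new states appear). It has 13 states:
  I0: { [X → . y S], [X' → . X] }  — shift
  I1: { [X' → X .] }  — accept
  I2: { [B → . -], [B → . X /], [B → . X S -], [B → . y], [B → .], [S → . B y], [S → . X ;], [X → . y S], [X → y . S] }  — shift, reduce
  I3: { [B → - .] }  — reduce
  I4: { [S → B . y] }  — shift
  I5: { [X → y S .] }  — reduce
  I6: { [B → . -], [B → . X /], [B → . X S -], [B → . y], [B → .], [B → X . /], [B → X . S -], [S → . B y], [S → . X ;], [S → X . ;], [X → . y S] }  — shift, reduce
  I7: { [B → . -], [B → . X /], [B → . X S -], [B → . y], [B → .], [B → y .], [S → . B y], [S → . X ;], [X → . y S], [X → y . S] }  — shift, 2 reduces
  I8: { [B → X / .] }  — reduce
  I9: { [S → X ; .] }  — reduce
  I10: { [B → X S . -] }  — shift
  I11: { [B → X S - .] }  — reduce
  I12: { [S → B y .] }  — reduce

I7 contains complete items [B → .], [B → y .] — reduce-reduce conflict.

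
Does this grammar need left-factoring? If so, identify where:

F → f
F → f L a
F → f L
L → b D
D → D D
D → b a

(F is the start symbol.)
Left-factoring is needed when two productions for the same non-terminal
share a common prefix on the right-hand side.

Productions for F:
  F → f
  F → f L a
  F → f L
Productions for D:
  D → D D
  D → b a

Found common prefix 'f' in productions for F

Answer: Yes, F has productions with common prefix 'f'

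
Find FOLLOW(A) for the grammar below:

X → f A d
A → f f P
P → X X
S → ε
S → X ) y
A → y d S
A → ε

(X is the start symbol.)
{ 'd' }

To compute FOLLOW(A), find every occurrence of A on a right-hand side N → α A β: add FIRST(β) \ {ε}, and if β is empty or nullable also add FOLLOW(N). Iterate to a fixed point.

In X → f A d: A is followed by d, add FIRST(d) \ {ε} = { 'd' }

Taking the union: FOLLOW(A) = { 'd' }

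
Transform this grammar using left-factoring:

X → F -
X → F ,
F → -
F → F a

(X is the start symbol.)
Left-factoring transforms A → αβ₁ | αβ₂ into A → αA' and A' → β₁ | β₂
(α is the longest common prefix among the alternatives). Repeat until
no nonterminal has two alternatives with a common prefix.

Round 1: X has alternatives sharing prefix 'F'. Introduce X': X → F X'
  Add: X' → -
  Add: X' → ,

No remaining common prefixes — done.

Resulting grammar:
X → F X'
X' → -
X' → ,
F → -
F → F a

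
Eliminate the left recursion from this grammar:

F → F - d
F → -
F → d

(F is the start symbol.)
F is directly left-recursive. The standard transformation for
  A → A α₁ | ... | A α_m | β₁ | ... | β_n
is
  A  → β₁ A' | ... | β_n A'
  A' → α₁ A' | ... | α_m A' | ε

F → - becomes F → - F'
F → d becomes F → d F'
F → F - d becomes F' → - d F'
Add F' → ε

Resulting grammar:
F → - F'
F → d F'
F' → - d F'
F' → ε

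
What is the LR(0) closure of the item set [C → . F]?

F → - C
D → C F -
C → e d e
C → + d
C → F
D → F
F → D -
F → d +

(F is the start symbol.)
Start with: [C → . F]
  [C → . F] has the dot before F: add [F → . - C], [F → . D -], [F → . d +]
  [F → . D -] has the dot before D: add [D → . C F -], [D → . F]
  [D → . C F -] has the dot before C: add [C → . e d e], [C → . + d]
No further items can be added.

CLOSURE = { [C → . + d], [C → . F], [C → . e d e], [D → . C F -], [D → . F], [F → . - C], [F → . D -], [F → . d +] }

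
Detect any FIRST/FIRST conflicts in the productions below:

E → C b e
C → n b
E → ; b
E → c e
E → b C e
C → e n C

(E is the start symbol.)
No FIRST/FIRST conflicts.

FIRST sets of the non-terminals at (or reachable through a nullable prefix from) the front of some alternative:
  FIRST(C) = { 'e', 'n' }

Productions for E:
  E → C b e: FIRST = { 'e', 'n' }
  E → ; b: FIRST = { ';' }
  E → c e: FIRST = { 'c' }
  E → b C e: FIRST = { 'b' }
Productions for C:
  C → n b: FIRST = { 'n' }
  C → e n C: FIRST = { 'e' }

All alternatives of each non-terminal have pairwise disjoint FIRST sets.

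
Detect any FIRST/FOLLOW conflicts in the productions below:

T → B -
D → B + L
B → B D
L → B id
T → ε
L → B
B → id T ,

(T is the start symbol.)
No FIRST/FOLLOW conflicts.

Nullable non-terminals: T.
FIRST sets used below: FIRST(B) = { 'id' }

T: nullable alternative(s) T → ε; FOLLOW(T) = { $, ',' }
  T → B -: FIRST \ {ε} = { 'id' } — disjoint from FOLLOW(T)
  T → ε: FIRST \ {ε} = { } — this is the only nullable alternative, skip

B, D, L have no nullable alternative, so no FIRST/FOLLOW check is needed there.

No FIRST/FOLLOW conflicts found.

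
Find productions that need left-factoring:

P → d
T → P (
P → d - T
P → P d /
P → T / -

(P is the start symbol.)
Yes, P has productions with common prefix 'd'

Left-factoring is needed when two productions for the same non-terminal
share a common prefix on the right-hand side.

Productions for P:
  P → d
  P → d - T
  P → P d /
  P → T / -

Found common prefix 'd' in productions for P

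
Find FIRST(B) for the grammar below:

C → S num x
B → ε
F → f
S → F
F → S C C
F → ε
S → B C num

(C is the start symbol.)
To compute FIRST(B), examine every production with B on the left-hand side, reading each right-hand side left to right until a non-nullable symbol is reached.

From B → ε:
  - ε-production, so ε ∈ FIRST(B)

Collecting: FIRST(B) = { ε }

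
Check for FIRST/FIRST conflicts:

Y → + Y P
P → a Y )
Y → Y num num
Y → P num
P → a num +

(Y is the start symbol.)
A FIRST/FIRST conflict occurs when two productions N → α and N → β for the same non-terminal have FIRST(α) ∩ FIRST(β) ≠ ∅ (with ε ∈ FIRST of a nullable right-hand side, so two nullable alternatives also conflict).

FIRST sets of the non-terminals at (or reachable through a nullable prefix from) the front of some alternative:
  FIRST(Y) = { '+', 'a' }
  FIRST(P) = { 'a' }

Productions for Y:
  Y → + Y P: FIRST = { '+' }
  Y → Y num num: FIRST = { '+', 'a' }
  Y → P num: FIRST = { 'a' }
Productions for P:
  P → a Y ): FIRST = { 'a' }
  P → a num +: FIRST = { 'a' }

Conflict for Y: Y → + Y P and Y → Y num num
  Overlap: { '+' }
Conflict for Y: Y → Y num num and Y → P num
  Overlap: { 'a' }
Conflict for P: P → a Y ) and P → a num +
  Overlap: { 'a' }

Answer: Yes. Y → '+' Y P / Y → Y num num on { '+' }; Y → Y num num / Y → P num on { 'a' }; P → a Y ')' / P → a num '+' on { 'a' }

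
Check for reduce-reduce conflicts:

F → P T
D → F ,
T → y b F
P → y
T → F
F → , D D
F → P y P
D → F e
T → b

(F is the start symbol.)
No reduce-reduce conflicts

A reduce-reduce conflict occurs when an LR(0) state has two complete items [A → α .] and [B → β .] — both call for a reduction, and with no lookahead the parser cannot choose between them.

Augment with F' → F and build the canonical LR(0) collection (I0 = CLOSURE({[F' → . F]}), then GOTO on every symbol after a dot until no new states appear). It has 17 states:
  I0: { [F → . , D D], [F → . P T], [F → . P y P], [F' → . F], [P → . y] }  — shift
  I1: { [D → . F ,], [D → . F e], [F → , . D D], [F → . , D D], [F → . P T], [F → . P y P], [P → . y] }  — shift
  I2: { [F' → F .] }  — accept
  I3: { [F → . , D D], [F → . P T], [F → . P y P], [F → P . T], [F → P . y P], [P → . y], [T → . F], [T → . b], [T → . y b F] }  — shift
  I4: { [P → y .] }  — reduce
  I5: { [T → F .] }  — reduce
  I6: { [F → P T .] }  — reduce
  I7: { [T → b .] }  — reduce
  I8: { [F → P y . P], [P → . y], [P → y .], [T → y . b F] }  — shift, reduce
  I9: { [F → P y P .] }  — reduce
  I10: { [F → . , D D], [F → . P T], [F → . P y P], [P → . y], [T → y b . F] }  — shift
  I11: { [T → y b F .] }  — reduce
  I12: { [D → . F ,], [D → . F e], [F → , D . D], [F → . , D D], [F → . P T], [F → . P y P], [P → . y] }  — shift
  I13: { [D → F . ,], [D → F . e] }  — shift
  I14: { [D → F , .] }  — reduce
  I15: { [D → F e .] }  — reduce
  I16: { [F → , D D .] }  — reduce

No state contains more than one complete item.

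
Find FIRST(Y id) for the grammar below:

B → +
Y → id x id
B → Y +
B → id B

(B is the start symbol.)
{ 'id' }

FIRST sets of the non-terminals involved (from the grammar, by fixed-point iteration):
  FIRST(Y) = { 'id' }

To compute FIRST(Y id), process the symbols left to right:
Symbol Y is a non-terminal. Add FIRST(Y) \ {ε} = { 'id' }
Y is not nullable (ε ∉ FIRST(Y)), so stop here.
FIRST(Y id) = { 'id' }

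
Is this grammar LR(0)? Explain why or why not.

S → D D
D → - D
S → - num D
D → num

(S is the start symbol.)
A grammar is LR(0) if no state in the canonical LR(0) collection has:
  - both a shift item (dot before a terminal) and a complete item (shift-reduce conflict), or
  - two or more complete items (reduce-reduce conflict; the accept item [S' → S .] counts as a complete item here).

Augment with S' → S and build the canonical LR(0) collection (I0 = CLOSURE({[S' → . S]}), then GOTO on every symbol after a dot until no new states appear). It has 10 states:
  I0: { [D → . - D], [D → . num], [S → . - num D], [S → . D D], [S' → . S] }  — shift
  I1: { [D → - . D], [D → . - D], [D → . num], [S → - . num D] }  — shift
  I2: { [D → . - D], [D → . num], [S → D . D] }  — shift
  I3: { [S' → S .] }  — accept
  I4: { [D → num .] }  — reduce
  I5: { [D → - . D], [D → . - D], [D → . num] }  — shift
  I6: { [S → D D .] }  — reduce
  I7: { [D → - D .] }  — reduce
  I8: { [D → . - D], [D → . num], [D → num .], [S → - num . D] }  — shift, reduce
  I9: { [S → - num D .] }  — reduce

Conflict in state I8:
  Shift-reduce conflict between [D → num .] and [D → . - D]
So the grammar is NOT LR(0).

Answer: No. Shift-reduce conflict between [D → num .] and [D → . - D]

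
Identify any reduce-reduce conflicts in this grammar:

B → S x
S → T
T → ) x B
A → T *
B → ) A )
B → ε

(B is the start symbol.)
No reduce-reduce conflicts

A reduce-reduce conflict occurs when an LR(0) state has two complete items [A → α .] and [B → β .] — both call for a reduction, and with no lookahead the parser cannot choose between them.

Augment with B' → B and build the canonical LR(0) collection (I0 = CLOSURE({[B' → . B]}), then GOTO on every symbol after a dot until no new states appear). It has 13 states:
  I0: { [B → . ) A )], [B → . S x], [B → .], [B' → . B], [S → . T], [T → . ) x B] }  — shift, reduce
  I1: { [A → . T *], [B → ) . A )], [T → ) . x B], [T → . ) x B] }  — shift
  I2: { [B' → B .] }  — accept
  I3: { [B → S . x] }  — shift
  I4: { [S → T .] }  — reduce
  I5: { [B → S x .] }  — reduce
  I6: { [T → ) . x B] }  — shift
  I7: { [B → ) A . )] }  — shift
  I8: { [A → T . *] }  — shift
  I9: { [B → . ) A )], [B → . S x], [B → .], [S → . T], [T → ) x . B], [T → . ) x B] }  — shift, reduce
  I10: { [T → ) x B .] }  — reduce
  I11: { [A → T * .] }  — reduce
  I12: { [B → ) A ) .] }  — reduce

No state contains more than one complete item.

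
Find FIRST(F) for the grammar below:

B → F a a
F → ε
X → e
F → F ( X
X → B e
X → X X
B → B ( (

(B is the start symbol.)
To compute FIRST(F), examine every production with F on the left-hand side, reading each right-hand side left to right until a non-nullable symbol is reached.

From F → ε:
  - ε-production, so ε ∈ FIRST(F)
From F → F ( X:
  - F is the symbol being defined: contributes nothing new
    F is nullable, so continue to the next symbol
  - '(' is a terminal: add '(' and stop

Collecting: FIRST(F) = { '(', ε }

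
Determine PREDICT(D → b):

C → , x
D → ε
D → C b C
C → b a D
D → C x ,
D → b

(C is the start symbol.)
{ 'b' }

PREDICT(D → b) = (FIRST(RHS) \ {ε}) ∪ (FOLLOW(D) if ε ∈ FIRST(RHS), i.e. RHS ⇒* ε)
FIRST(b) = { 'b' }
ε ∉ FIRST(b), so FOLLOW(D) is not added.
PREDICT(D → b) = { 'b' }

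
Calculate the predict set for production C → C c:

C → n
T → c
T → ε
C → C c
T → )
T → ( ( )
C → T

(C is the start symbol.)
PREDICT(C → C c) = (FIRST(RHS) \ {ε}) ∪ (FOLLOW(C) if ε ∈ FIRST(RHS), i.e. RHS ⇒* ε)
FIRST(C) = { '(', ')', 'c', 'n', ε }
FIRST(C c) = { '(', ')', 'c', 'n' }
ε ∉ FIRST(C c), so FOLLOW(C) is not added.
PREDICT(C → C c) = { '(', ')', 'c', 'n' }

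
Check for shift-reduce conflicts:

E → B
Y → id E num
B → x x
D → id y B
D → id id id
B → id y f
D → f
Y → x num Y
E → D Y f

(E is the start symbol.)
No shift-reduce conflicts

A shift-reduce conflict occurs when an LR(0) state has both:
  - a complete (reduce) item [A → α .] (dot at the end), and
  - a shift item [B → β . c γ] (dot before a terminal).

Augment with E' → E and build the canonical LR(0) collection (I0 = CLOSURE({[E' → . E]}), then GOTO on every symbol after a dot until no new states appear). It has 23 states:
  I0: { [B → . id y f], [B → . x x], [D → . f], [D → . id id id], [D → . id y B], [E → . B], [E → . D Y f], [E' → . E] }  — shift
  I1: { [E → B .] }  — reduce
  I2: { [E → D . Y f], [Y → . id E num], [Y → . x num Y] }  — shift
  I3: { [E' → E .] }  — accept
  I4: { [D → f .] }  — reduce
  I5: { [B → id . y f], [D → id . id id], [D → id . y B] }  — shift
  I6: { [B → x . x] }  — shift
  I7: { [B → x x .] }  — reduce
  I8: { [D → id id . id] }  — shift
  I9: { [B → . id y f], [B → . x x], [B → id y . f], [D → id y . B] }  — shift
  I10: { [D → id y B .] }  — reduce
  I11: { [B → id y f .] }  — reduce
  I12: { [B → id . y f] }  — shift
  I13: { [B → id y . f] }  — shift
  I14: { [D → id id id .] }  — reduce
  I15: { [E → D Y . f] }  — shift
  I16: { [B → . id y f], [B → . x x], [D → . f], [D → . id id id], [D → . id y B], [E → . B], [E → . D Y f], [Y → id . E num] }  — shift
  I17: { [Y → x . num Y] }  — shift
  I18: { [Y → . id E num], [Y → . x num Y], [Y → x num . Y] }  — shift
  I19: { [Y → x num Y .] }  — reduce
  I20: { [Y → id E . num] }  — shift
  I21: { [Y → id E num .] }  — reduce
  I22: { [E → D Y f .] }  — reduce

No state contains both a complete item and a shift item.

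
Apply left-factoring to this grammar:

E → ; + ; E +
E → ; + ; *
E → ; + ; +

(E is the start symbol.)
E → ; + ; E'
E' → E +
E' → *
E' → +

Left-factoring transforms A → αβ₁ | αβ₂ into A → αA' and A' → β₁ | β₂
(α is the longest common prefix among the alternatives). Repeat until
no nonterminal has two alternatives with a common prefix.

Round 1: E has alternatives sharing prefix '; + ;'. Introduce E': E → ; + ; E'
  Add: E' → E +
  Add: E' → *
  Add: E' → +

No remaining common prefixes — done.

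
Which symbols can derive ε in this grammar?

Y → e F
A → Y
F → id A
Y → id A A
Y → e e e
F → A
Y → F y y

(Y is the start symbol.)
None

A non-terminal is nullable if it can derive ε (the empty string): either it has an ε-production, or it has a production whose right-hand side consists entirely of nullable non-terminals.

There are no ε-productions, so no non-terminal can derive ε.
No non-terminals are nullable.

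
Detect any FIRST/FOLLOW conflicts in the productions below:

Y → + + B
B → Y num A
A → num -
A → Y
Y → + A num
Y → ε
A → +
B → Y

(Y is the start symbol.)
Nullable non-terminals: A, B, Y.
FIRST sets used below: FIRST(Y) = { '+', ε }

A: nullable alternative(s) A → Y; FOLLOW(A) = { $, 'num' }
  A → num -: FIRST \ {ε} = { 'num' } — overlaps FOLLOW(A) on { 'num' }: CONFLICT
  A → Y: FIRST \ {ε} = { '+' } — this is the only nullable alternative, skip
  A → +: FIRST \ {ε} = { '+' } — disjoint from FOLLOW(A)

B: nullable alternative(s) B → Y; FOLLOW(B) = { $, 'num' }
  B → Y num A: FIRST \ {ε} = { '+', 'num' } — overlaps FOLLOW(B) on { 'num' }: CONFLICT
  B → Y: FIRST \ {ε} = { '+' } — this is the only nullable alternative, skip

Y: nullable alternative(s) Y → ε; FOLLOW(Y) = { $, 'num' }
  Y → + + B: FIRST \ {ε} = { '+' } — disjoint from FOLLOW(Y)
  Y → + A num: FIRST \ {ε} = { '+' } — disjoint from FOLLOW(Y)
  Y → ε: FIRST \ {ε} = { } — this is the only nullable alternative, skip

So the grammar has 2 FIRST/FOLLOW conflicts (marked CONFLICT above).

Answer: Yes. B → Y num A with FOLLOW(B) on { 'num' }; A → num '-' with FOLLOW(A) on { 'num' }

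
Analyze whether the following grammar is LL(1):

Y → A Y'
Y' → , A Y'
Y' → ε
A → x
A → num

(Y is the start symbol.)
Yes, the grammar is LL(1).

Relevant sets:
  FOLLOW(Y') = { $ }

For Y':
  PREDICT(Y' → ',' A Y') = { ',' }
  PREDICT(Y' → ε) = { $ }
For A:
  PREDICT(A → x) = { 'x' }
  PREDICT(A → num) = { 'num' }
Y has a single production, so nothing to check there.

All predict sets are disjoint. The grammar IS LL(1).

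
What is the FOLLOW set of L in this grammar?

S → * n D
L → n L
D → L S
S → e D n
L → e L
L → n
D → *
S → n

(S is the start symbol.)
{ '*', 'e', 'n' }

In L → n L: L is at the end; this adds FOLLOW(L) to itself — nothing new
In D → L S: L is followed by S, add FIRST(S) \ {ε} = { '*', 'e', 'n' }
In L → e L: L is at the end; this adds FOLLOW(L) to itself — nothing new

Taking the union: FOLLOW(L) = { '*', 'e', 'n' }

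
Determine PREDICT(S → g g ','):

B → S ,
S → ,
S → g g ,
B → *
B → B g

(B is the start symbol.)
{ 'g' }

PREDICT(S → g g ',') = (FIRST(RHS) \ {ε}) ∪ (FOLLOW(S) if ε ∈ FIRST(RHS), i.e. RHS ⇒* ε)
FIRST(g g ',') = { 'g' }
ε ∉ FIRST(g g ','), so FOLLOW(S) is not added.
PREDICT(S → g g ',') = { 'g' }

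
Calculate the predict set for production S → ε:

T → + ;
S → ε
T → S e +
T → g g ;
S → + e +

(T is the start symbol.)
PREDICT(S → ε) = (FIRST(RHS) \ {ε}) ∪ (FOLLOW(S) if ε ∈ FIRST(RHS), i.e. RHS ⇒* ε)
The right-hand side is ε (FIRST(ε) = { ε }), so the predict set is FOLLOW(S) = { 'e' }
PREDICT(S → ε) = { 'e' }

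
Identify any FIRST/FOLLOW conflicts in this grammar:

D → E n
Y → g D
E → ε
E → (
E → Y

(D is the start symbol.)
No FIRST/FOLLOW conflicts.

A FIRST/FOLLOW conflict occurs when a non-terminal N has a nullable alternative N → β (β ⇒* ε) and another alternative N → α with FIRST(α) ∩ FOLLOW(N) ≠ ∅: on such a lookahead the parser cannot decide between expanding α and letting N vanish via β.

Nullable non-terminals: E.
FIRST sets used below: FIRST(Y) = { 'g' }

E: nullable alternative(s) E → ε; FOLLOW(E) = { 'n' }
  E → ε: FIRST \ {ε} = { } — this is the only nullable alternative, skip
  E → (: FIRST \ {ε} = { '(' } — disjoint from FOLLOW(E)
  E → Y: FIRST \ {ε} = { 'g' } — disjoint from FOLLOW(E)

D, Y have no nullable alternative, so no FIRST/FOLLOW check is needed there.

No FIRST/FOLLOW conflicts found.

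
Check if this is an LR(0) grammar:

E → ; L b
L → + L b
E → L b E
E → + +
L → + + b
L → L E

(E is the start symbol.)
No. Shift-reduce conflict between [E → + + .] and [L → . + + b]

A grammar is LR(0) if no state in the canonical LR(0) collection has:
  - both a shift item (dot before a terminal) and a complete item (shift-reduce conflict), or
  - two or more complete items (reduce-reduce conflict; the accept item [E' → E .] counts as a complete item here).

Augment with E' → E and build the canonical LR(0) collection (I0 = CLOSURE({[E' → . E]}), then GOTO on every symbol after a dot until no new states appear). It has 16 states:
  I0: { [E → . + +], [E → . ; L b], [E → . L b E], [E' → . E], [L → . + + b], [L → . + L b], [L → . L E] }  — shift
  I1: { [E → + . +], [L → + . + b], [L → + . L b], [L → . + + b], [L → . + L b], [L → . L E] }  — shift
  I2: { [E → ; . L b], [L → . + + b], [L → . + L b], [L → . L E] }  — shift
  I3: { [E' → E .] }  — accept
  I4: { [E → . + +], [E → . ; L b], [E → . L b E], [E → L . b E], [L → . + + b], [L → . + L b], [L → . L E], [L → L . E] }  — shift
  I5: { [L → L E .] }  — reduce
  I6: { [E → . + +], [E → . ; L b], [E → . L b E], [E → L b . E], [L → . + + b], [L → . + L b], [L → . L E] }  — shift
  I7: { [E → L b E .] }  — reduce
  I8: { [L → + . + b], [L → + . L b], [L → . + + b], [L → . + L b], [L → . L E] }  — shift
  I9: { [E → . + +], [E → . ; L b], [E → . L b E], [E → ; L . b], [L → . + + b], [L → . + L b], [L → . L E], [L → L . E] }  — shift
  I10: { [E → ; L b .] }  — reduce
  I11: { [L → + + . b], [L → + . + b], [L → + . L b], [L → . + + b], [L → . + L b], [L → . L E] }  — shift
  I12: { [E → . + +], [E → . ; L b], [E → . L b E], [L → + L . b], [L → . + + b], [L → . + L b], [L → . L E], [L → L . E] }  — shift
  I13: { [L → + L b .] }  — reduce
  I14: { [L → + + b .] }  — reduce
  I15: { [E → + + .], [L → + + . b], [L → + . + b], [L → + . L b], [L → . + + b], [L → . + L b], [L → . L E] }  — shift, reduce

Conflict in state I15:
  Shift-reduce conflict between [E → + + .] and [L → . + + b]
So the grammar is NOT LR(0).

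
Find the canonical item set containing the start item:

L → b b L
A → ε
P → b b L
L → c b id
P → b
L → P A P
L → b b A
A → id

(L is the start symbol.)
{ [L → . P A P], [L → . b b A], [L → . b b L], [L → . c b id], [L' → . L], [P → . b b L], [P → . b] }

First, augment the grammar with L' → L
I₀ = CLOSURE({ [L' → . L] }):
  [L' → . L] has the dot before L: add [L → . b b L], [L → . c b id], [L → . P A P], [L → . b b A]
  [L → . P A P] has the dot before P: add [P → . b b L], [P → . b]
No further items can be added.

I₀ = { [L → . P A P], [L → . b b A], [L → . b b L], [L → . c b id], [L' → . L], [P → . b b L], [P → . b] }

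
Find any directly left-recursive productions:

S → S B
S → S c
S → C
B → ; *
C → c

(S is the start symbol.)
Yes, S is left-recursive

Direct left recursion occurs when N → N α for some non-terminal N (the right-hand side begins with the left-hand side itself).

S → S B: LEFT RECURSIVE (starts with S)
S → S c: LEFT RECURSIVE (starts with S)
S → C: starts with C
B → ; *: starts with ';'
C → c: starts with c

The grammar has direct left recursion on: S.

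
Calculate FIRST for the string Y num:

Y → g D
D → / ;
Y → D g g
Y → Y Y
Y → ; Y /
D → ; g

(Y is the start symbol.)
FIRST sets of the non-terminals involved (from the grammar, by fixed-point iteration):
  FIRST(Y) = { '/', ';', 'g' }

To compute FIRST(Y num), process the symbols left to right:
Symbol Y is a non-terminal. Add FIRST(Y) \ {ε} = { '/', ';', 'g' }
Y is not nullable (ε ∉ FIRST(Y)), so stop here.
FIRST(Y num) = { '/', ';', 'g' }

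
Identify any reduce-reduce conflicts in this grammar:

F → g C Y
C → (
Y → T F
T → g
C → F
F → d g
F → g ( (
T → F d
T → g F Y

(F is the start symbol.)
No reduce-reduce conflicts

A reduce-reduce conflict occurs when an LR(0) state has two complete items [A → α .] and [B → β .] — both call for a reduction, and with no lookahead the parser cannot choose between them.

Augment with F' → F and build the canonical LR(0) collection (I0 = CLOSURE({[F' → . F]}), then GOTO on every symbol after a dot until no new states appear). It has 17 states:
  I0: { [F → . d g], [F → . g ( (], [F → . g C Y], [F' → . F] }  — shift
  I1: { [F' → F .] }  — accept
  I2: { [F → d . g] }  — shift
  I3: { [C → . (], [C → . F], [F → . d g], [F → . g ( (], [F → . g C Y], [F → g . ( (], [F → g . C Y] }  — shift
  I4: { [C → ( .], [F → g ( . (] }  — shift, reduce
  I5: { [F → . d g], [F → . g ( (], [F → . g C Y], [F → g C . Y], [T → . F d], [T → . g F Y], [T → . g], [Y → . T F] }  — shift
  I6: { [C → F .] }  — reduce
  I7: { [T → F . d] }  — shift
  I8: { [F → . d g], [F → . g ( (], [F → . g C Y], [Y → T . F] }  — shift
  I9: { [F → g C Y .] }  — reduce
  I10: { [C → . (], [C → . F], [F → . d g], [F → . g ( (], [F → . g C Y], [F → g . ( (], [F → g . C Y], [T → g . F Y], [T → g .] }  — shift, reduce
  I11: { [C → F .], [F → . d g], [F → . g ( (], [F → . g C Y], [T → . F d], [T → . g F Y], [T → . g], [T → g F . Y], [Y → . T F] }  — shift, reduce
  I12: { [T → g F Y .] }  — reduce
  I13: { [Y → T F .] }  — reduce
  I14: { [T → F d .] }  — reduce
  I15: { [F → g ( ( .] }  — reduce
  I16: { [F → d g .] }  — reduce

No state contains more than one complete item.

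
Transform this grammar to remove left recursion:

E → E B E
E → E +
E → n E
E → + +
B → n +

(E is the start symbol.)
E → n E E'
E → + + E'
E' → B E E'
E' → + E'
E' → ε
B → n +

E is directly left-recursive. The standard transformation for
  A → A α₁ | ... | A α_m | β₁ | ... | β_n
is
  A  → β₁ A' | ... | β_n A'
  A' → α₁ A' | ... | α_m A' | ε

E → n E becomes E → n E E'
E → + + becomes E → + + E'
E → E B E becomes E' → B E E'
E → E + becomes E' → + E'
Add E' → ε

Productions for other non-terminals are unchanged:
  B → n +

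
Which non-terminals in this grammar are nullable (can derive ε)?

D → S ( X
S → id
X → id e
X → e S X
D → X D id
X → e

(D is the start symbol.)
A non-terminal is nullable if it can derive ε (the empty string): either it has an ε-production, or it has a production whose right-hand side consists entirely of nullable non-terminals.

There are no ε-productions, so no non-terminal can derive ε.
No non-terminals are nullable.

Answer: None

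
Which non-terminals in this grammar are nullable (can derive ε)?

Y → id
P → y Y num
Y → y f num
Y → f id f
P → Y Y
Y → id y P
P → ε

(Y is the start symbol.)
A non-terminal is nullable if it can derive ε (the empty string): either it has an ε-production, or it has a production whose right-hand side consists entirely of nullable non-terminals.

ε-productions: P → ε
So P is immediately nullable.
No further non-terminal can be added: every production for the remaining non-terminals contains a terminal or a non-nullable non-terminal.
Nullable = { 'P' }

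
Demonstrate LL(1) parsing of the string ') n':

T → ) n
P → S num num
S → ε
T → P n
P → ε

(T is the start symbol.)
LL(1) parsing maintains a stack (initially the start symbol over $) and the input. At each step: if the stack top is a terminal, match it against the current input token; if it is a non-terminal N, replace it with the RHS of M[N, lookahead] (the unique production whose predict set contains the lookahead).

Stack is shown with the top on the left.

Stack  Input  Action
--------------------
T $    ) n $  output T → ) n
) n $  ) n $  match ')'
n $    n $    match 'n'
$      $      accept

The string is accepted.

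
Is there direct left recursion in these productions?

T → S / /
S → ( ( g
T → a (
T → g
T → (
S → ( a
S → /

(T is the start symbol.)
Direct left recursion occurs when N → N α for some non-terminal N (the right-hand side begins with the left-hand side itself).

T → S / /: starts with S
S → ( ( g: starts with '('
T → a (: starts with a
T → g: starts with g
T → (: starts with '('
S → ( a: starts with '('
S → /: starts with '/'

No direct left recursion found.

Answer: No direct left recursion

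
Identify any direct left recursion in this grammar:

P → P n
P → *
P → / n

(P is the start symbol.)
Direct left recursion occurs when N → N α for some non-terminal N (the right-hand side begins with the left-hand side itself).

P → P n: LEFT RECURSIVE (starts with P)
P → *: starts with '*'
P → / n: starts with '/'

The grammar has direct left recursion on: P.

Answer: Yes, P is left-recursive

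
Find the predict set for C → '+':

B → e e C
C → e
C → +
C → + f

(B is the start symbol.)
{ '+' }

PREDICT(C → '+') = (FIRST(RHS) \ {ε}) ∪ (FOLLOW(C) if ε ∈ FIRST(RHS), i.e. RHS ⇒* ε)
FIRST('+') = { '+' }
ε ∉ FIRST('+'), so FOLLOW(C) is not added.
PREDICT(C → '+') = { '+' }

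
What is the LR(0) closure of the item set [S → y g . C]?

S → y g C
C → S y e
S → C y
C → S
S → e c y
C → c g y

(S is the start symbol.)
To compute CLOSURE, for each item [A → α.Bβ] where B is a non-terminal, add [B → .γ] for all productions B → γ; repeat for the newly added items until nothing changes.

Start with: [S → y g . C]
  [S → y g . C] has the dot before C: add [C → . S y e], [C → . S], [C → . c g y]
  [C → . S y e] has the dot before S: add [S → . y g C], [S → . C y], [S → . e c y]
No further items can be added.

CLOSURE = { [C → . S y e], [C → . S], [C → . c g y], [S → . C y], [S → . e c y], [S → . y g C], [S → y g . C] }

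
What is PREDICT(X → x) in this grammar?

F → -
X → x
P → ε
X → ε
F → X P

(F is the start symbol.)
{ 'x' }

PREDICT(X → x) = (FIRST(RHS) \ {ε}) ∪ (FOLLOW(X) if ε ∈ FIRST(RHS), i.e. RHS ⇒* ε)
FIRST(x) = { 'x' }
ε ∉ FIRST(x), so FOLLOW(X) is not added.
PREDICT(X → x) = { 'x' }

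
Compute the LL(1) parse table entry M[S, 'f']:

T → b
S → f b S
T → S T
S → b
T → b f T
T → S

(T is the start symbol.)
To find M[S, 'f'], we find productions for S where 'f' is in the predict set (PREDICT(N → α) = (FIRST(α) \ {ε}) ∪ (FOLLOW(N) if α ⇒* ε)).

S → f b S: PREDICT = { 'f' }
  'f' is in predict set, so this production goes in M[S, 'f']
S → b: PREDICT = { 'b' }

M[S, 'f'] = S → f b S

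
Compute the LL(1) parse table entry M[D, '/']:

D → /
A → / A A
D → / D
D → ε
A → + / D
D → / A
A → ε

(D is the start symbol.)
D → /, D → / D, D → ε, D → / A

To find M[D, '/'], we find productions for D where '/' is in the predict set (PREDICT(N → α) = (FIRST(α) \ {ε}) ∪ (FOLLOW(N) if α ⇒* ε)).

Relevant sets:
  FOLLOW(D) = { $, '+', '/' }

D → /: PREDICT = { '/' }
  '/' is in predict set, so this production goes in M[D, '/']
D → / D: PREDICT = { '/' }
  '/' is in predict set, so this production goes in M[D, '/']
D → ε: PREDICT = { $, '+', '/' }
  '/' is in predict set, so this production goes in M[D, '/']
D → / A: PREDICT = { '/' }
  '/' is in predict set, so this production goes in M[D, '/']

M[D, '/'] = D → /, D → / D, D → ε, D → / A  (a multiply-defined cell — the grammar is not LL(1))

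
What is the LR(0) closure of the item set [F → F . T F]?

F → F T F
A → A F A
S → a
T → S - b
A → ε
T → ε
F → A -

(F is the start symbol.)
To compute CLOSURE, for each item [A → α.Bβ] where B is a non-terminal, add [B → .γ] for all productions B → γ; repeat for the newly added items until nothing changes.

Start with: [F → F . T F]
  [F → F . T F] has the dot before T: add [T → . S - b], [T → .]
  [T → . S - b] has the dot before S: add [S → . a]
No further items can be added.

CLOSURE = { [F → F . T F], [S → . a], [T → . S - b], [T → .] }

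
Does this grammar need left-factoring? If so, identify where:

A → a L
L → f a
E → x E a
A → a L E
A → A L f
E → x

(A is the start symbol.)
Yes, A has productions with common prefix 'a L'; E has productions with common prefix 'x'

Left-factoring is needed when two productions for the same non-terminal
share a common prefix on the right-hand side.

Productions for A:
  A → a L
  A → a L E
  A → A L f
Productions for E:
  E → x E a
  E → x

Found common prefix 'a L' in productions for A
Found common prefix 'x' in productions for E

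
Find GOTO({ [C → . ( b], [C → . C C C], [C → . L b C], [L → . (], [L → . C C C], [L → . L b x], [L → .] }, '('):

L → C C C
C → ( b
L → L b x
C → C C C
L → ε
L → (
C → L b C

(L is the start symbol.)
{ [C → ( . b], [L → ( .] }

GOTO(I, '(') = CLOSURE({ [A → αX.β] : [A → α.Xβ] ∈ I, X = '(' })

Items with dot before '(', with the dot advanced:
  [C → . ( b] → [C → ( . b]
  [L → . (] → [L → ( .]
Closure adds nothing (no advanced item has the dot before a non-terminal).

GOTO = { [C → ( . b], [L → ( .] }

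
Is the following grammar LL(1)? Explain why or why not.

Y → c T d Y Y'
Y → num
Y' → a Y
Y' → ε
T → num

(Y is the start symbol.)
No. Predict set conflict for Y': { 'a' }

A grammar is LL(1) if for each non-terminal N with multiple productions, the predict sets of those productions are pairwise disjoint, where PREDICT(N → α) = (FIRST(α) \ {ε}) ∪ (FOLLOW(N) if α ⇒* ε).

Relevant sets:
  FOLLOW(Y') = { $, 'a' }

For Y:
  PREDICT(Y → c T d Y Y') = { 'c' }
  PREDICT(Y → num) = { 'num' }
For Y':
  PREDICT(Y' → a Y) = { 'a' }
  PREDICT(Y' → ε) = { $, 'a' }
T has a single production, so nothing to check there.

Conflict found: Predict set conflict for Y': { 'a' }
The grammar is NOT LL(1).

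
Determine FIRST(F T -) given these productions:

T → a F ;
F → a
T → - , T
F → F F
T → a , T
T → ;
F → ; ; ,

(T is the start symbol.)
FIRST sets of the non-terminals involved (from the grammar, by fixed-point iteration):
  FIRST(F) = { ';', 'a' }

To compute FIRST(F T -), process the symbols left to right:
Symbol F is a non-terminal. Add FIRST(F) \ {ε} = { ';', 'a' }
F is not nullable (ε ∉ FIRST(F)), so stop here.
FIRST(F T -) = { ';', 'a' }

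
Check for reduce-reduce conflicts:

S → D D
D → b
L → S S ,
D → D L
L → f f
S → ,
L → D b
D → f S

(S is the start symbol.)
Yes — I14: [D → b .] vs [L → D b .]

A reduce-reduce conflict occurs when an LR(0) state has two complete items [A → α .] and [B → β .] — both call for a reduction, and with no lookahead the parser cannot choose between them.

Augment with S' → S and build the canonical LR(0) collection (I0 = CLOSURE({[S' → . S]}), then GOTO on every symbol after a dot until no new states appear). It has 15 states:
  I0: { [D → . D L], [D → . b], [D → . f S], [S → . ,], [S → . D D], [S' → . S] }  — shift
  I1: { [S → , .] }  — reduce
  I2: { [D → . D L], [D → . b], [D → . f S], [D → D . L], [L → . D b], [L → . S S ,], [L → . f f], [S → . ,], [S → . D D], [S → D . D] }  — shift
  I3: { [S' → S .] }  — accept
  I4: { [D → b .] }  — reduce
  I5: { [D → . D L], [D → . b], [D → . f S], [D → f . S], [S → . ,], [S → . D D] }  — shift
  I6: { [D → f S .] }  — reduce
  I7: { [D → . D L], [D → . b], [D → . f S], [D → D . L], [L → . D b], [L → . S S ,], [L → . f f], [L → D . b], [S → . ,], [S → . D D], [S → D . D], [S → D D .] }  — shift, reduce
  I8: { [D → D L .] }  — reduce
  I9: { [D → . D L], [D → . b], [D → . f S], [L → S . S ,], [S → . ,], [S → . D D] }  — shift
  I10: { [D → . D L], [D → . b], [D → . f S], [D → f . S], [L → f . f], [S → . ,], [S → . D D] }  — shift
  I11: { [D → . D L], [D → . b], [D → . f S], [D → f . S], [L → f f .], [S → . ,], [S → . D D] }  — shift, reduce
  I12: { [L → S S . ,] }  — shift
  I13: { [L → S S , .] }  — reduce
  I14: { [D → b .], [L → D b .] }  — 2 reduces

I14 contains complete items [D → b .], [L → D b .] — reduce-reduce conflict.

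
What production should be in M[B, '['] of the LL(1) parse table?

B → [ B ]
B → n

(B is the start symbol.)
B → [ B ]

To find M[B, '['], we find productions for B where '[' is in the predict set (PREDICT(N → α) = (FIRST(α) \ {ε}) ∪ (FOLLOW(N) if α ⇒* ε)).

B → [ B ]: PREDICT = { '[' }
  '[' is in predict set, so this production goes in M[B, '[']
B → n: PREDICT = { 'n' }

M[B, '['] = B → [ B ]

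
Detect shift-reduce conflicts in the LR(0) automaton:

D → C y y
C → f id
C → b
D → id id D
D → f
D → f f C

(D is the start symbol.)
A shift-reduce conflict occurs when an LR(0) state has both:
  - a complete (reduce) item [A → α .] (dot at the end), and
  - a shift item [B → β . c γ] (dot before a terminal).

Augment with D' → D and build the canonical LR(0) collection (I0 = CLOSURE({[D' → . D]}), then GOTO on every symbol after a dot until no new states appear). It has 14 states:
  I0: { [C → . b], [C → . f id], [D → . C y y], [D → . f f C], [D → . f], [D → . id id D], [D' → . D] }  — shift
  I1: { [D → C . y y] }  — shift
  I2: { [D' → D .] }  — accept
  I3: { [C → b .] }  — reduce
  I4: { [C → f . id], [D → f . f C], [D → f .] }  — shift, reduce
  I5: { [D → id . id D] }  — shift
  I6: { [C → . b], [C → . f id], [D → . C y y], [D → . f f C], [D → . f], [D → . id id D], [D → id id . D] }  — shift
  I7: { [D → id id D .] }  — reduce
  I8: { [C → . b], [C → . f id], [D → f f . C] }  — shift
  I9: { [C → f id .] }  — reduce
  I10: { [D → f f C .] }  — reduce
  I11: { [C → f . id] }  — shift
  I12: { [D → C y . y] }  — shift
  I13: { [D → C y y .] }  — reduce

I4 contains reduce item [D → f .] and shift items [C → f . id], [D → f . f C] — shift-reduce conflict.

Answer: Yes — I4: [D → f .] vs [C → f . id]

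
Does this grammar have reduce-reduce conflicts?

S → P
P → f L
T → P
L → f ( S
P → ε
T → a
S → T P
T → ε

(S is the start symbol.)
Yes — I0: [P → .] vs [T → .]; I1: [S → P .] vs [T → P .]; I8: [P → .] vs [T → .]

A reduce-reduce conflict occurs when an LR(0) state has two complete items [A → α .] and [B → β .] — both call for a reduction, and with no lookahead the parser cannot choose between them.

Augment with S' → S and build the canonical LR(0) collection (I0 = CLOSURE({[S' → . S]}), then GOTO on every symbol after a dot until no new states appear). It has 11 states:
  I0: { [P → . f L], [P → .], [S → . P], [S → . T P], [S' → . S], [T → . P], [T → . a], [T → .] }  — shift, 2 reduces
  I1: { [S → P .], [T → P .] }  — 2 reduces
  I2: { [S' → S .] }  — accept
  I3: { [P → . f L], [P → .], [S → T . P] }  — shift, reduce
  I4: { [T → a .] }  — reduce
  I5: { [L → . f ( S], [P → f . L] }  — shift
  I6: { [P → f L .] }  — reduce
  I7: { [L → f . ( S] }  — shift
  I8: { [L → f ( . S], [P → . f L], [P → .], [S → . P], [S → . T P], [T → . P], [T → . a], [T → .] }  — shift, 2 reduces
  I9: { [L → f ( S .] }  — reduce
  I10: { [S → T P .] }  — reduce

I0 contains complete items [P → .], [T → .] — reduce-reduce conflict.
I1 contains complete items [S → P .], [T → P .] — reduce-reduce conflict.
I8 contains complete items [P → .], [T → .] — reduce-reduce conflict.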